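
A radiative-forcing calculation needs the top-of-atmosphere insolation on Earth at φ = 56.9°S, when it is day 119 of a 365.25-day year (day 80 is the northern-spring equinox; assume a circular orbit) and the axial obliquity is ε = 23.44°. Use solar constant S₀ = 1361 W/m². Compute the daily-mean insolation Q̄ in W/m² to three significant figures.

Solar longitude: λ_s = 360° × (119 − 80)/365.25 = 38.439°.
sin δ = sin 23.44° × sin 38.439° = 0.24730, so δ = +14.318°.
cos H₀ = −tan(-56.9°) tan(+14.318°) = 0.3915, H₀ = 1.1685 rad.
Bracket: H₀ sin φ sin δ + cos φ cos δ sin H₀ = 1.1685×-0.83772×0.24730 + 0.54610×0.96894×0.92017 = -0.242076 + 0.486897 = 0.244821.
Q̄ = (S₀/π) × [bracket] = (1361/π) × 0.244821 = 106.1 W/m².

Q̄ ≈ 106 W/m²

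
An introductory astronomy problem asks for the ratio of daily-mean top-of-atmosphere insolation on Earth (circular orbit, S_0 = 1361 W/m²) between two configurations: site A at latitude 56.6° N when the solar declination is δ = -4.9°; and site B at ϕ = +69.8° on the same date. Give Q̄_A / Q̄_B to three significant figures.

Q̄_A / Q̄_B ≈ 1.94

— Configuration A (ϕ=+56.6°):
cos h₀ = −tan(+56.6°) tan(-4.900°) = 0.1300, h₀ = 1.4404 rad.
Bracket: h₀ sin ϕ sin δ + cos ϕ cos δ sin h₀ = 1.4404×0.83485×-0.08542 + 0.55048×0.99635×0.99151 = -0.102719 + 0.543814 = 0.441095.
Q̄ = (S_0/π) × [bracket] = (1361/π) × 0.441095 = 191.09 W/m².
— Configuration B (ϕ=+69.8°):
cos h₀ = −tan(+69.8°) tan(-4.900°) = 0.2330, h₀ = 1.3356 rad.
Bracket: h₀ sin ϕ sin δ + cos ϕ cos δ sin h₀ = 1.3356×0.93849×-0.08542 + 0.34530×0.99635×0.97247 = -0.107069 + 0.334568 = 0.227499.
Q̄ = (S_0/π) × [bracket] = (1361/π) × 0.227499 = 98.557 W/m².
Ratio Q̄_A / Q̄_B = 191.09 / 98.557 = 1.939.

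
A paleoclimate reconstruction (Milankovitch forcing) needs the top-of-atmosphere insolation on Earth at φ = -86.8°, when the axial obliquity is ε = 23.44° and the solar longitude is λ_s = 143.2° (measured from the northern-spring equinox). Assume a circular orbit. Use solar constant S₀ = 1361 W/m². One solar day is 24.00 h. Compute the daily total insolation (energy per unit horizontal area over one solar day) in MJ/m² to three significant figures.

0.00 MJ/m²

Solar declination: sin δ = sin ε · sin λ_s = sin 23.44° × sin 143.2° = 0.23828, so δ = +13.785°.
cos H₀ = −tan(-86.8°) tan(+13.785°) = 4.3884 ≥ 1 ⇒ polar night, H₀ = 0 and Q̄ = 0.
Daily total = Q̄ × 24.00 h × 3600 s/h = 0.00 MJ/m².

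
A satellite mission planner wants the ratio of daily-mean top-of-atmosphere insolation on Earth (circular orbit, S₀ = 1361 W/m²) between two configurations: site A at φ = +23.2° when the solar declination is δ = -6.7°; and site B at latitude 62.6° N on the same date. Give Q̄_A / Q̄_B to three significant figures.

— Configuration A (φ=+23.2°):
cos H₀ = −tan(+23.2°) tan(-6.700°) = 0.0503, H₀ = 1.5204 rad.
Bracket: H₀ sin φ sin δ + cos φ cos δ sin H₀ = 1.5204×0.39394×-0.11667 + 0.91914×0.99317×0.99873 = -0.069879 + 0.911703 = 0.841824.
Q̄ = (S₀/π) × [bracket] = (1361/π) × 0.841824 = 364.69 W/m².
— Configuration B (φ=+62.6°):
cos H₀ = −tan(+62.6°) tan(-6.700°) = 0.2266, H₀ = 1.3422 rad.
Bracket: H₀ sin φ sin δ + cos φ cos δ sin H₀ = 1.3422×0.88782×-0.11667 + 0.46020×0.99317×0.97398 = -0.139028 + 0.445164 = 0.306136.
Q̄ = (S₀/π) × [bracket] = (1361/π) × 0.306136 = 132.62 W/m².
Ratio Q̄_A / Q̄_B = 364.69 / 132.62 = 2.750.

Q̄_A / Q̄_B ≈ 2.75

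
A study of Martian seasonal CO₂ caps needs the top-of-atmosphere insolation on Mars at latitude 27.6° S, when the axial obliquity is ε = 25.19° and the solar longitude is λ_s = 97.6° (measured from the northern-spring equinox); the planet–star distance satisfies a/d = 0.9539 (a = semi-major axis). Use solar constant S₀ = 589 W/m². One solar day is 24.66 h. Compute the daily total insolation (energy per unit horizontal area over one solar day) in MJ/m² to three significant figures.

7.88 MJ/m²

Solar declination: sin δ = sin ε · sin λ_s = sin 25.19° × sin 97.6° = 0.42188, so δ = +24.953°.
cos H₀ = −tan(-27.6°) tan(+24.953°) = 0.2433, H₀ = 1.3251 rad.
Bracket: H₀ sin φ sin δ + cos φ cos δ sin H₀ = 1.3251×-0.46330×0.42188 + 0.88620×0.90665×0.96996 = -0.259000 + 0.779337 = 0.520337.
Inverse-square distance factor (a/d)² = 0.9539² = 0.909925.
Q̄ = (S₀/π) × 0.909925 × [bracket] = (589/π) × 0.909925 × 0.520337 = 88.768 W/m².
Daily total = Q̄ × 24.66 h × 3600 s/h = 88.768 × 24.66 × 3600 / 10⁶ = 7.880 MJ/m².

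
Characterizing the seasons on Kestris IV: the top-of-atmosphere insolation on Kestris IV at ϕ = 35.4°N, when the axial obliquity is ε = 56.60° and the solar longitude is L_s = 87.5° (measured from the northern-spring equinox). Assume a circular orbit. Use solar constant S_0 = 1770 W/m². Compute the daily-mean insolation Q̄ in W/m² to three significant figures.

Q̄ ≈ 855 W/m²

Solar declination: sin δ = sin ε · sin L_s = sin 56.60° × sin 87.5° = 0.83405, so δ = +56.517°.
cos h₀ = −tan(+35.4°) tan(+56.517°) = -1.0744 ≤ −1 ⇒ polar day, h₀ = π.
Bracket: h₀ sin ϕ sin δ + cos ϕ cos δ sin h₀ = 3.1416×0.57928×0.83405 + 0.81513×0.55168×0.00000 = 1.517859 + 0.000000 = 1.517859.
Q̄ = (S_0/π) × [bracket] = (1770/π) × 1.517859 = 855.2 W/m².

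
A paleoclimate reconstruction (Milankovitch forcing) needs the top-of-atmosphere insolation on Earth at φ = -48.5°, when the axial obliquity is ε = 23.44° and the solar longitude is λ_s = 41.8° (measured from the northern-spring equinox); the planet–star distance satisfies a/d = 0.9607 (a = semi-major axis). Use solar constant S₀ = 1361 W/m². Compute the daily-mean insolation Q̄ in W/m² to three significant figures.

Solar declination: sin δ = sin ε · sin λ_s = sin 23.44° × sin 41.8° = 0.26514, so δ = +15.375°.
cos H₀ = −tan(-48.5°) tan(+15.375°) = 0.3108, H₀ = 1.2548 rad.
Bracket: H₀ sin φ sin δ + cos φ cos δ sin H₀ = 1.2548×-0.74896×0.26514 + 0.66262×0.96421×0.95047 = -0.249177 + 0.607260 = 0.358083.
Inverse-square distance factor (a/d)² = 0.9607² = 0.922944.
Q̄ = (S₀/π) × 0.922944 × [bracket] = (1361/π) × 0.922944 × 0.358083 = 143.2 W/m².

Q̄ ≈ 143 W/m²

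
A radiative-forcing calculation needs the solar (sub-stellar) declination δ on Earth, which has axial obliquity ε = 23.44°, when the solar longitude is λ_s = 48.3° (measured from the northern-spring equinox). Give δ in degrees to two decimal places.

δ = +17.28°

sin δ = sin ε · sin λ_s = sin 23.44° × sin 48.3° = 0.297004.
δ = arcsin(0.297004) = +17.28°.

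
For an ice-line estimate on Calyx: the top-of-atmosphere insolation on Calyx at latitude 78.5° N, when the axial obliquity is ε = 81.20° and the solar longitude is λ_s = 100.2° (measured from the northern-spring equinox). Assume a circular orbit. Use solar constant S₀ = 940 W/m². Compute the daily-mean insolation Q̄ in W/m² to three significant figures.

Solar declination: sin δ = sin ε · sin λ_s = sin 81.20° × sin 100.2° = 0.97261, so δ = +76.559°.
cos H₀ = −tan(+78.5°) tan(+76.559°) = -20.5665 ≤ −1 ⇒ polar day, H₀ = π.
Bracket: H₀ sin φ sin δ + cos φ cos δ sin H₀ = 3.1416×0.97992×0.97261 + 0.19937×0.23244×0.00000 = 2.994196 + 0.000000 = 2.994196.
Q̄ = (S₀/π) × [bracket] = (940/π) × 2.994196 = 895.9 W/m².

Q̄ ≈ 896 W/m²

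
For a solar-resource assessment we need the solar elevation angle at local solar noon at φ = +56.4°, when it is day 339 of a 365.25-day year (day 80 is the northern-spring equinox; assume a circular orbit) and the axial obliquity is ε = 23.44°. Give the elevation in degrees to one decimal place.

11.0°

Solar longitude: λ_s = 360° × (339 − 80)/365.25 = 255.277°.
sin δ = sin 23.44° × sin 255.277° = -0.38473, so δ = -22.627°.
At local noon the hour angle is zero, so the zenith angle equals |φ − δ| = |+56.4° − (-22.627°)| = 79.027°.
Elevation = 90° − 79.027° = 11.0°.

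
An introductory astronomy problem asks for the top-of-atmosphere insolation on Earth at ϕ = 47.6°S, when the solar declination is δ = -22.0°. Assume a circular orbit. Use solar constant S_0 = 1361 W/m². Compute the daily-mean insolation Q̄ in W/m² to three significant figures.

cos h₀ = −tan(-47.6°) tan(-22.000°) = -0.4425, h₀ = 2.0291 rad.
Bracket: h₀ sin ϕ sin δ + cos ϕ cos δ sin h₀ = 2.0291×-0.73846×-0.37461 + 0.67430×0.92718×0.89679 = 0.561319 + 0.560671 = 1.121990.
Q̄ = (S_0/π) × [bracket] = (1361/π) × 1.121990 = 486.1 W/m².

Q̄ ≈ 486 W/m²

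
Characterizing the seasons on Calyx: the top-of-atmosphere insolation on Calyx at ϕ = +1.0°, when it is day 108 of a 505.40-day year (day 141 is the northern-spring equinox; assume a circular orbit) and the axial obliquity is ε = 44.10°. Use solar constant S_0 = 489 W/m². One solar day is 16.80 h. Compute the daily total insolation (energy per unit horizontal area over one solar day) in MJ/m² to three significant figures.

8.97 MJ/m²

Solar longitude: L_s = 360° × (108 − 141)/505.40 = -23.506°, i.e. -23.506° + 360° = 336.494°.
sin δ = sin 44.10° × sin 336.494° = -0.27756, so δ = -16.115°.
cos h₀ = −tan(+1.0°) tan(-16.115°) = 0.0050, h₀ = 1.5658 rad.
Bracket: h₀ sin ϕ sin δ + cos ϕ cos δ sin h₀ = 1.5658×0.01745×-0.27756 + 0.99985×0.96071×0.99999 = -0.007584 + 0.960556 = 0.952972.
Q̄ = (S_0/π) × [bracket] = (489/π) × 0.952972 = 148.33 W/m².
Daily total = Q̄ × 16.80 h × 3600 s/h = 148.33 × 16.80 × 3600 / 10⁶ = 8.971 MJ/m².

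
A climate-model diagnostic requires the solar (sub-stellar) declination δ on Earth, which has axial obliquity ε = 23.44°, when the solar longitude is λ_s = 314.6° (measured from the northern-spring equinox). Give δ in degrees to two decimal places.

sin δ = sin ε · sin λ_s = sin 23.44° × sin 314.6° = -0.283236.
δ = arcsin(-0.283236) = -16.45°.

δ = -16.45°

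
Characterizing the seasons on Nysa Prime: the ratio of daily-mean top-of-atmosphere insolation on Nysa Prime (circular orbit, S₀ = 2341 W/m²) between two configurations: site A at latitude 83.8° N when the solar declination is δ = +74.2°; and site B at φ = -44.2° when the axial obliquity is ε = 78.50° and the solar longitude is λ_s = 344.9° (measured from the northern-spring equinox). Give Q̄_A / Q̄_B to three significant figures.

— Configuration A (φ=+83.8°):
cos H₀ = −tan(+83.8°) tan(+74.200°) = -32.5303 ≤ −1 ⇒ polar day, H₀ = π.
Bracket: H₀ sin φ sin δ + cos φ cos δ sin H₀ = 3.1416×0.99415×0.96222 + 0.10800×0.27228×0.00000 = 3.005226 + 0.000000 = 3.005226.
Q̄ = (S₀/π) × [bracket] = (2341/π) × 3.005226 = 2239.4 W/m².
— Configuration B (φ=-44.2°):
Solar declination: sin δ = sin ε · sin λ_s = sin 78.50° × sin 344.9° = -0.25527, so δ = -14.790°.
cos H₀ = −tan(-44.2°) tan(-14.790°) = -0.2568, H₀ = 1.8305 rad.
Bracket: H₀ sin φ sin δ + cos φ cos δ sin H₀ = 1.8305×-0.69717×-0.25527 + 0.71691×0.96687×0.96648 = 0.325768 + 0.669924 = 0.995692.
Q̄ = (S₀/π) × [bracket] = (2341/π) × 0.995692 = 741.95 W/m².
Ratio Q̄_A / Q̄_B = 2239.4 / 741.95 = 3.018.

Q̄_A / Q̄_B ≈ 3.02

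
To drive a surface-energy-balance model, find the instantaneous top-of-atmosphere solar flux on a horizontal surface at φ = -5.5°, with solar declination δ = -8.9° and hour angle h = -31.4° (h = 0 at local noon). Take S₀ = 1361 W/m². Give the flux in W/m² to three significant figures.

cos θ_z = sin φ sin δ + cos φ cos δ cos h = 0.014828 + 0.839392 = 0.854220.
Flux = S₀ · cos θ_z = 1361 × 0.854220 = 1163 W/m².

1.16e+03 W/m²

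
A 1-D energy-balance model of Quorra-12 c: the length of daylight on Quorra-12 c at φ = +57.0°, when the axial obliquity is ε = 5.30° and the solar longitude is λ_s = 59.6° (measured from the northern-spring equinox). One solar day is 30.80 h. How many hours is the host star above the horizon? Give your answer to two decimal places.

Solar declination: sin δ = sin ε · sin λ_s = sin 5.30° × sin 59.6° = 0.07967, so δ = +4.570°.
cos H₀ = −tan φ · tan δ = −tan(+57.0°) × tan(+4.570°) = -0.1231, so H₀ = 1.6942 rad = 97.07°.
Daylight = 2H₀/(2π) × 30.80 h = (1.6942/π) × 30.80 = 16.61 h.

16.61 h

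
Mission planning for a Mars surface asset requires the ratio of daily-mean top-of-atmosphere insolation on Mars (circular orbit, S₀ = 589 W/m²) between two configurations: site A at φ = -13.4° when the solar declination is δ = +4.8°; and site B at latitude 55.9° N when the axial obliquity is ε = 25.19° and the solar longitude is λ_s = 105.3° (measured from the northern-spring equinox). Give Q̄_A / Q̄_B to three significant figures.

Q̄_A / Q̄_B ≈ 0.807

— Configuration A (φ=-13.4°):
cos H₀ = −tan(-13.4°) tan(+4.800°) = 0.0200, H₀ = 1.5508 rad.
Bracket: H₀ sin φ sin δ + cos φ cos δ sin H₀ = 1.5508×-0.23175×0.08368 + 0.97278×0.99649×0.99980 = -0.030074 + 0.969172 = 0.939098.
Q̄ = (S₀/π) × [bracket] = (589/π) × 0.939098 = 176.07 W/m².
— Configuration B (φ=+55.9°):
Solar declination: sin δ = sin ε · sin λ_s = sin 25.19° × sin 105.3° = 0.41054, so δ = +24.239°.
cos H₀ = −tan(+55.9°) tan(+24.239°) = -0.6650, H₀ = 2.2983 rad.
Bracket: H₀ sin φ sin δ + cos φ cos δ sin H₀ = 2.2983×0.82806×0.41054 + 0.56064×0.91184×0.74686 = 0.781311 + 0.381805 = 1.163116.
Q̄ = (S₀/π) × [bracket] = (589/π) × 1.163116 = 218.07 W/m².
Ratio Q̄_A / Q̄_B = 176.07 / 218.07 = 0.8074.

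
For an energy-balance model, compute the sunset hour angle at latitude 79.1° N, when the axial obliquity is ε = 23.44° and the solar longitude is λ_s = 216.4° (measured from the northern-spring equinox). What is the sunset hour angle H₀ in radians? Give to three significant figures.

Solar declination: sin δ = sin ε · sin λ_s = sin 23.44° × sin 216.4° = -0.23606, so δ = -13.654°.
cos H₀ = −tan φ · tan δ = 1.2615 ≥ 1, so the Sun never rises (polar night) and H₀ = 0.

H₀ = 0.00 rad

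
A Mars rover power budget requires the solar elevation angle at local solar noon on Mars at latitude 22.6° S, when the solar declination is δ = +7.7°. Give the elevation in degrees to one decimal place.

At local noon the hour angle is zero, so the zenith angle equals |φ − δ| = |-22.6° − (+7.700°)| = 30.300°.
Elevation = 90° − 30.300° = 59.7°.

59.7°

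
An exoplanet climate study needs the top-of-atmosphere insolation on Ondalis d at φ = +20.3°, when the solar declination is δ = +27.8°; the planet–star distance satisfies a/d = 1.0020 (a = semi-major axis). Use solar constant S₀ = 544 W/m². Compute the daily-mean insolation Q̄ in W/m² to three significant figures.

cos H₀ = −tan(+20.3°) tan(+27.800°) = -0.1950, H₀ = 1.7671 rad.
Bracket: H₀ sin φ sin δ + cos φ cos δ sin H₀ = 1.7671×0.34694×0.46639 + 0.93789×0.88458×0.98080 = 0.285933 + 0.813710 = 1.099643.
Inverse-square distance factor (a/d)² = 1.0020² = 1.004004.
Q̄ = (S₀/π) × 1.004004 × [bracket] = (544/π) × 1.004004 × 1.099643 = 191.2 W/m².

Q̄ ≈ 191 W/m²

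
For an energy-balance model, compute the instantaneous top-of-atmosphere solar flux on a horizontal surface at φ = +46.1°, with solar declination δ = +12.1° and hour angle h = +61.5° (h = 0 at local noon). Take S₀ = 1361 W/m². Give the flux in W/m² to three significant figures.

646 W/m²

cos θ_z = sin φ sin δ + cos φ cos δ cos h = 0.151041 + 0.323512 = 0.474553.
Flux = S₀ · cos θ_z = 1361 × 0.474553 = 645.9 W/m².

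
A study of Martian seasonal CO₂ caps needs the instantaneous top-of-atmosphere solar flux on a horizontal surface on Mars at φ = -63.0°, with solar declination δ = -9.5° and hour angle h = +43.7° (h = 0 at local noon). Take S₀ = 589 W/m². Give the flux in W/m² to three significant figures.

277 W/m²

cos θ_z = sin φ sin δ + cos φ cos δ cos h = 0.147058 + 0.323719 = 0.470777.
Flux = S₀ · cos θ_z = 589 × 0.470777 = 277.3 W/m².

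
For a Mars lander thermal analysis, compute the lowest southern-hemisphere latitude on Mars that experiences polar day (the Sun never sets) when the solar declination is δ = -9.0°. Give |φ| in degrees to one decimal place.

Polar day requires cos H₀ = −tan φ tan δ ≤ −1, i.e. tan φ tan δ ≥ 1.
The boundary is |tan φ| · |tan δ| = 1, so |φ| = 90° − |δ| = 90° − 9.0° = 81.0° in the southern hemisphere.

|φ| = 81.0°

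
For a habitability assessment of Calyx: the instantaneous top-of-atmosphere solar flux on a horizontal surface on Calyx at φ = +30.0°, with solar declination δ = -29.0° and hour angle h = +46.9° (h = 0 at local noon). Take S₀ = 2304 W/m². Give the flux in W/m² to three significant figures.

634 W/m²

cos θ_z = sin φ sin δ + cos φ cos δ cos h = -0.242405 + 0.517541 = 0.275136.
Flux = S₀ · cos θ_z = 2304 × 0.275136 = 633.9 W/m².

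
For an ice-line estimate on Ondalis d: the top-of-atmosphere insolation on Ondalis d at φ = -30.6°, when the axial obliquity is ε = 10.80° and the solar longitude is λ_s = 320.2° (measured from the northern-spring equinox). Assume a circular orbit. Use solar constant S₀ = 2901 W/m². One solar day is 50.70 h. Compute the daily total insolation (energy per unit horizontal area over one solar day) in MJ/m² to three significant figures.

Solar declination: sin δ = sin ε · sin λ_s = sin 10.80° × sin 320.2° = -0.11994, so δ = -6.889°.
cos H₀ = −tan(-30.6°) tan(-6.889°) = -0.0715, H₀ = 1.6423 rad.
Bracket: H₀ sin φ sin δ + cos φ cos δ sin H₀ = 1.6423×-0.50904×-0.11994 + 0.86074×0.99278×0.99744 = 0.100269 + 0.852338 = 0.952607.
Q̄ = (S₀/π) × [bracket] = (2901/π) × 0.952607 = 879.65 W/m².
Daily total = Q̄ × 50.70 h × 3600 s/h = 879.65 × 50.70 × 3600 / 10⁶ = 160.6 MJ/m².

161 MJ/m²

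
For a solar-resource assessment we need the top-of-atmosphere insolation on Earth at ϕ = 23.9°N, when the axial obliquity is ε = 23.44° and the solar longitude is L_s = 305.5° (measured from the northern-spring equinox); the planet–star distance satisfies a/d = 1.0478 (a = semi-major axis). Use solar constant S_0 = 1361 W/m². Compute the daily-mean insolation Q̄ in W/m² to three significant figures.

Q̄ ≈ 318 W/m²

Solar declination: sin δ = sin ε · sin L_s = sin 23.44° × sin 305.5° = -0.32385, so δ = -18.896°.
cos h₀ = −tan(+23.9°) tan(-18.896°) = 0.1517, h₀ = 1.4185 rad.
Bracket: h₀ sin ϕ sin δ + cos ϕ cos δ sin h₀ = 1.4185×0.40514×-0.32385 + 0.91425×0.94611×0.98843 = -0.186114 + 0.854973 = 0.668859.
Inverse-square distance factor (a/d)² = 1.0478² = 1.097885.
Q̄ = (S_0/π) × 1.097885 × [bracket] = (1361/π) × 1.097885 × 0.668859 = 318.1 W/m².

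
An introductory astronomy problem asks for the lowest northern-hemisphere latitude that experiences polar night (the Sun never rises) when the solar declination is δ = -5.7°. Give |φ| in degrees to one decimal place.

|φ| = 84.3°

Polar night requires cos H₀ = −tan φ tan δ ≥ 1, i.e. tan φ tan δ ≤ −1.
The boundary is |tan φ| · |tan δ| = 1, so |φ| = 90° − |δ| = 90° − 5.7° = 84.3° in the northern hemisphere.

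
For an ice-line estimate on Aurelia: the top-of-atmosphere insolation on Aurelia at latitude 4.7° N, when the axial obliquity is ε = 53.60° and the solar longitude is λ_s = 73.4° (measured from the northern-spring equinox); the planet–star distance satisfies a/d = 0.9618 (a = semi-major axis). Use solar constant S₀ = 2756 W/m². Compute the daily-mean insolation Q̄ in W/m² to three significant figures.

Q̄ ≈ 598 W/m²

Solar declination: sin δ = sin ε · sin λ_s = sin 53.60° × sin 73.4° = 0.77135, so δ = +50.475°.
cos H₀ = −tan(+4.7°) tan(+50.475°) = -0.0996, H₀ = 1.6706 rad.
Bracket: H₀ sin φ sin δ + cos φ cos δ sin H₀ = 1.6706×0.08194×0.77135 + 0.99664×0.63641×0.99502 = 0.105589 + 0.631113 = 0.736702.
Inverse-square distance factor (a/d)² = 0.9618² = 0.925059.
Q̄ = (S₀/π) × 0.925059 × [bracket] = (2756/π) × 0.925059 × 0.736702 = 597.8 W/m².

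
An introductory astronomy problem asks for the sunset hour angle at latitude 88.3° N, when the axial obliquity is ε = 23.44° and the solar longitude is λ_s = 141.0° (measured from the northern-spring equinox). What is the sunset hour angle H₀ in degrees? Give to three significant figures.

H₀ = 180°

Solar declination: sin δ = sin ε · sin λ_s = sin 23.44° × sin 141.0° = 0.25034, so δ = +14.497°.
Sunrise equation: cos H₀ = −tan φ · tan δ = -8.7121 ≤ −1, so the Sun never sets (polar day) and H₀ = π.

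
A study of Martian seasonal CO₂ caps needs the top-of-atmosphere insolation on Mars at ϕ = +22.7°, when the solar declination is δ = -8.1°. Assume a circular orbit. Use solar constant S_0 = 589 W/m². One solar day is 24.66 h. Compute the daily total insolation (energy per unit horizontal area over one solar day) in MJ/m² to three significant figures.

cos h₀ = −tan(+22.7°) tan(-8.100°) = 0.0595, h₀ = 1.5112 rad.
Bracket: h₀ sin ϕ sin δ + cos ϕ cos δ sin h₀ = 1.5112×0.38591×-0.14090 + 0.92254×0.99002×0.99823 = -0.082171 + 0.911716 = 0.829545.
Q̄ = (S_0/π) × [bracket] = (589/π) × 0.829545 = 155.53 W/m².
Daily total = Q̄ × 24.66 h × 3600 s/h = 155.53 × 24.66 × 3600 / 10⁶ = 13.81 MJ/m².

13.8 MJ/m²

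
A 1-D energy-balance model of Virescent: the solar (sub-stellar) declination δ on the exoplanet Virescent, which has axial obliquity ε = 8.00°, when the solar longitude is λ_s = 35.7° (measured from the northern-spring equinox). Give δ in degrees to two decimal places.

sin δ = sin ε · sin λ_s = sin 8.00° × sin 35.7° = 0.081213.
δ = arcsin(0.081213) = +4.66°.

δ = +4.66°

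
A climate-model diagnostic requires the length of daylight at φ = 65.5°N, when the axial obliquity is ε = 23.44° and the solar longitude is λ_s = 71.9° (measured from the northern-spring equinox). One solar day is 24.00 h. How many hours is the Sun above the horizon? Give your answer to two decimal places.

20.49 h

Solar declination: sin δ = sin ε · sin λ_s = sin 23.44° × sin 71.9° = 0.37810, so δ = +22.216°.
cos H₀ = −tan φ · tan δ = −tan(+65.5°) × tan(+22.216°) = -0.8962, so H₀ = 2.6819 rad = 153.66°.
Daylight = 2H₀/(2π) × 24.00 h = (2.6819/π) × 24.00 = 20.49 h.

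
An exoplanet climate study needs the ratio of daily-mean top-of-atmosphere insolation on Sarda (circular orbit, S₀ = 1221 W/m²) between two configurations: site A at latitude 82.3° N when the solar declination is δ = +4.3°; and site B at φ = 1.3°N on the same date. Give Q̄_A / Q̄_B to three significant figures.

Q̄_A / Q̄_B ≈ 0.272

— Configuration A (φ=+82.3°):
cos H₀ = −tan(+82.3°) tan(+4.300°) = -0.5561, H₀ = 2.1605 rad.
Bracket: H₀ sin φ sin δ + cos φ cos δ sin H₀ = 2.1605×0.99098×0.07498 + 0.13399×0.99719×0.83110 = 0.160533 + 0.111046 = 0.271579.
Q̄ = (S₀/π) × [bracket] = (1221/π) × 0.271579 = 105.55 W/m².
— Configuration B (φ=+1.3°):
cos H₀ = −tan(+1.3°) tan(+4.300°) = -0.0017, H₀ = 1.5725 rad.
Bracket: H₀ sin φ sin δ + cos φ cos δ sin H₀ = 1.5725×0.02269×0.07498 + 0.99974×0.99719×1.00000 = 0.002675 + 0.996931 = 0.999606.
Q̄ = (S₀/π) × [bracket] = (1221/π) × 0.999606 = 388.50 W/m².
Ratio Q̄_A / Q̄_B = 105.55 / 388.50 = 0.2717.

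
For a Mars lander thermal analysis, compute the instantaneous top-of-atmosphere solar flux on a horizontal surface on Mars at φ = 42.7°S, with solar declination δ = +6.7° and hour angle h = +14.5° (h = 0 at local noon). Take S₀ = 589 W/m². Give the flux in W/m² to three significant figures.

370 W/m²

cos θ_z = sin φ sin δ + cos φ cos δ cos h = -0.079121 + 0.706647 = 0.627526.
Flux = S₀ · cos θ_z = 589 × 0.627526 = 369.6 W/m².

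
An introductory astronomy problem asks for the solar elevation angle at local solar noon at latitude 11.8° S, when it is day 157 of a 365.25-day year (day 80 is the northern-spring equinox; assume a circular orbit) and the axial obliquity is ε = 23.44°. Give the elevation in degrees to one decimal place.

Solar longitude: λ_s = 360° × (157 − 80)/365.25 = 75.893°.
sin δ = sin 23.44° × sin 75.893° = 0.38579, so δ = +22.693°.
At local noon the hour angle is zero, so the zenith angle equals |φ − δ| = |-11.8° − (+22.693°)| = 34.493°.
Elevation = 90° − 34.493° = 55.5°.

55.5°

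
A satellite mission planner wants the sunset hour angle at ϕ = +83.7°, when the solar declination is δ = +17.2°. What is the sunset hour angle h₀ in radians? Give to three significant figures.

Sunrise equation: cos h₀ = −tan ϕ · tan δ = -2.8039 ≤ −1, so the Sun never sets (polar day) and h₀ = π.

h₀ = 3.14 rad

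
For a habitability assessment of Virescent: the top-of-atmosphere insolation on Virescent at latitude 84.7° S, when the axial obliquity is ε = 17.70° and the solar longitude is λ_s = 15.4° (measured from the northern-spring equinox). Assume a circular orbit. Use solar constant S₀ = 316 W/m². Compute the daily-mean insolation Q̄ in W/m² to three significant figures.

Solar declination: sin δ = sin ε · sin λ_s = sin 17.70° × sin 15.4° = 0.08074, so δ = +4.631°.
cos H₀ = −tan(-84.7°) tan(+4.631°) = 0.8732, H₀ = 0.5091 rad.
Bracket: H₀ sin φ sin δ + cos φ cos δ sin H₀ = 0.5091×-0.99572×0.08074 + 0.09237×0.99674×0.48740 = -0.040929 + 0.044874 = 0.003945.
Q̄ = (S₀/π) × [bracket] = (316/π) × 0.003945 = 0.3968 W/m².

Q̄ ≈ 0.397 W/m²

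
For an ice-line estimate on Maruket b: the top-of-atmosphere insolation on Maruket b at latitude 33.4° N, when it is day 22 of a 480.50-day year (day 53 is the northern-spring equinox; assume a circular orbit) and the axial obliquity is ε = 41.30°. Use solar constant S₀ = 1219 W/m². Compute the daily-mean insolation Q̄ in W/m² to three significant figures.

Solar longitude: λ_s = 360° × (22 − 53)/480.50 = -23.226°, i.e. -23.226° + 360° = 336.774°.
sin δ = sin 41.30° × sin 336.774° = -0.26028, so δ = -15.086°.
cos H₀ = −tan(+33.4°) tan(-15.086°) = 0.1777, H₀ = 1.3921 rad.
Bracket: H₀ sin φ sin δ + cos φ cos δ sin H₀ = 1.3921×0.55048×-0.26028 + 0.83485×0.96553×0.98408 = -0.199459 + 0.793240 = 0.593781.
Q̄ = (S₀/π) × [bracket] = (1219/π) × 0.593781 = 230.4 W/m².

Q̄ ≈ 230 W/m²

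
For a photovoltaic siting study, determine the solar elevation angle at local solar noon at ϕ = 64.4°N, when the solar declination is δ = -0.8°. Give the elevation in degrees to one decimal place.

24.8°

At local noon the hour angle is zero, so the zenith angle equals |ϕ − δ| = |+64.4° − (-0.800°)| = 65.200°.
Elevation = 90° − 65.200° = 24.8°.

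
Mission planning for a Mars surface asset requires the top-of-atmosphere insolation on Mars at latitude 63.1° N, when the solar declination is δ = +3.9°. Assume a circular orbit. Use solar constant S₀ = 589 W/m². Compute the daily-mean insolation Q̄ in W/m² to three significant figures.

Q̄ ≈ 103 W/m²

cos H₀ = −tan(+63.1°) tan(+3.900°) = -0.1344, H₀ = 1.7056 rad.
Bracket: H₀ sin φ sin δ + cos φ cos δ sin H₀ = 1.7056×0.89180×0.06802 + 0.45243×0.99768×0.99093 = 0.103462 + 0.447286 = 0.550748.
Q̄ = (S₀/π) × [bracket] = (589/π) × 0.550748 = 103.3 W/m².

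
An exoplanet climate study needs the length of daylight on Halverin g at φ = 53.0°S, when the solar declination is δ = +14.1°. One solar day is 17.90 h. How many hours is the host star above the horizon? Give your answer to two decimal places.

7.01 h

cos H₀ = −tan φ · tan δ = −tan(-53.0°) × tan(+14.100°) = 0.3333, so H₀ = 1.2310 rad = 70.53°.
Daylight = 2H₀/(2π) × 17.90 h = (1.2310/π) × 17.90 = 7.01 h.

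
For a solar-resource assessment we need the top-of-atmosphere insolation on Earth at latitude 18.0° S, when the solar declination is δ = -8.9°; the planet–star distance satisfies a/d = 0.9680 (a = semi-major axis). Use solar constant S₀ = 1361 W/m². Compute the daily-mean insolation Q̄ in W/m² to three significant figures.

cos H₀ = −tan(-18.0°) tan(-8.900°) = -0.0509, H₀ = 1.6217 rad.
Bracket: H₀ sin φ sin δ + cos φ cos δ sin H₀ = 1.6217×-0.30902×-0.15471 + 0.95106×0.98796×0.99870 = 0.077531 + 0.938388 = 1.015919.
Inverse-square distance factor (a/d)² = 0.9680² = 0.937024.
Q̄ = (S₀/π) × 0.937024 × [bracket] = (1361/π) × 0.937024 × 1.015919 = 412.4 W/m².

Q̄ ≈ 412 W/m²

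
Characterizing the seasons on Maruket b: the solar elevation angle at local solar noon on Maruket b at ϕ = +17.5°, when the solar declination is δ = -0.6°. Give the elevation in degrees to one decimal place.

71.9°

At local noon the hour angle is zero, so the zenith angle equals |ϕ − δ| = |+17.5° − (-0.600°)| = 18.100°.
Elevation = 90° − 18.100° = 71.9°.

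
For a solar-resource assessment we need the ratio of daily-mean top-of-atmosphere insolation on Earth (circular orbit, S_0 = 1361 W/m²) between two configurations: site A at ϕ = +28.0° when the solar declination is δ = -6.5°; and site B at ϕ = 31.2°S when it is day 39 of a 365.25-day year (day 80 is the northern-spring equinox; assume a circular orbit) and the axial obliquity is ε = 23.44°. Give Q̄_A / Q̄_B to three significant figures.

— Configuration A (ϕ=+28.0°):
cos h₀ = −tan(+28.0°) tan(-6.500°) = 0.0606, h₀ = 1.5102 rad.
Bracket: h₀ sin ϕ sin δ + cos ϕ cos δ sin h₀ = 1.5102×0.46947×-0.11320 + 0.88295×0.99357×0.99816 = -0.080258 + 0.875658 = 0.795400.
Q̄ = (S_0/π) × [bracket] = (1361/π) × 0.795400 = 344.58 W/m².
— Configuration B (ϕ=-31.2°):
Solar longitude: L_s = 360° × (39 − 80)/365.25 = -40.411°, i.e. -40.411° + 360° = 319.589°.
sin δ = sin 23.44° × sin 319.589° = -0.25787, so δ = -14.944°.
cos h₀ = −tan(-31.2°) tan(-14.944°) = -0.1616, h₀ = 1.7331 rad.
Bracket: h₀ sin ϕ sin δ + cos ϕ cos δ sin h₀ = 1.7331×-0.51803×-0.25787 + 0.85536×0.96618×0.98685 = 0.231515 + 0.815564 = 1.047079.
Q̄ = (S_0/π) × [bracket] = (1361/π) × 1.047079 = 453.62 W/m².
Ratio Q̄_A / Q̄_B = 344.58 / 453.62 = 0.7596.

Q̄_A / Q̄_B ≈ 0.760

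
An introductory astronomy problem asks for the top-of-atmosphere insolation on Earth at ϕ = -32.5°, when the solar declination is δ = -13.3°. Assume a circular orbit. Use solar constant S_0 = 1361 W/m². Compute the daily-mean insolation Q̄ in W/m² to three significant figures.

cos h₀ = −tan(-32.5°) tan(-13.300°) = -0.1506, h₀ = 1.7220 rad.
Bracket: h₀ sin ϕ sin δ + cos ϕ cos δ sin h₀ = 1.7220×-0.53730×-0.23005 + 0.84339×0.97318×0.98860 = 0.212849 + 0.811413 = 1.024262.
Q̄ = (S_0/π) × [bracket] = (1361/π) × 1.024262 = 443.7 W/m².

Q̄ ≈ 444 W/m²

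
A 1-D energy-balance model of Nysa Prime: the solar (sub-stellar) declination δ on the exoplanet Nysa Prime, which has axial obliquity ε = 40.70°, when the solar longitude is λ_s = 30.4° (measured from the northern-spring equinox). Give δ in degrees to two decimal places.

sin δ = sin ε · sin λ_s = sin 40.70° × sin 30.4° = 0.329984.
δ = arcsin(0.329984) = +19.27°.

δ = +19.27°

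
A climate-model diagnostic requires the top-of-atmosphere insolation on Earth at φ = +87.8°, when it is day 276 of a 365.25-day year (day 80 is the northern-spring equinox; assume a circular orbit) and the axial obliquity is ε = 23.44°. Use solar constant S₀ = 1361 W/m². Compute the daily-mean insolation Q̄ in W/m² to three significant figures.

Q̄ ≈ 0.00 W/m²

Solar longitude: λ_s = 360° × (276 − 80)/365.25 = 193.183°.
sin δ = sin 23.44° × sin 193.183° = -0.09072, so δ = -5.205°.
cos H₀ = −tan(+87.8°) tan(-5.205°) = 2.3713 ≥ 1 ⇒ polar night, H₀ = 0 and Q̄ = 0.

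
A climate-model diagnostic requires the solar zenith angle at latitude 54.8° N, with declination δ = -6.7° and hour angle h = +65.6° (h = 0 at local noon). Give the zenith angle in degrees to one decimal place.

cos θ_z = sin φ sin δ + cos φ cos δ cos h = -0.095337 + 0.236500 = 0.141163.
θ_z = arccos(0.141163) = 81.9°.

θ_z = 81.9°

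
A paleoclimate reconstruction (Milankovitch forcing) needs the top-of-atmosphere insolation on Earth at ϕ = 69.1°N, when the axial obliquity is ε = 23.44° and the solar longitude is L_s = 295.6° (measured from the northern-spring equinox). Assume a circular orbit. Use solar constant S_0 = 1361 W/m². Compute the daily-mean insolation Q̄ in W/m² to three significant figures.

Q̄ ≈ 0.00 W/m²

Solar declination: sin δ = sin ε · sin L_s = sin 23.44° × sin 295.6° = -0.35874, so δ = -21.023°.
cos h₀ = −tan(+69.1°) tan(-21.023°) = 1.0064 ≥ 1 ⇒ polar night, h₀ = 0 and Q̄ = 0.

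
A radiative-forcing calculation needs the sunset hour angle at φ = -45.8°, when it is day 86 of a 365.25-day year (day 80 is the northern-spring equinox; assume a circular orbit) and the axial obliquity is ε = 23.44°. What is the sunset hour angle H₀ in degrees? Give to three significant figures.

H₀ = 87.6°

Solar longitude: λ_s = 360° × (86 − 80)/365.25 = 5.914°.
sin δ = sin 23.44° × sin 5.914° = 0.04098, so δ = +2.349°.
cos H₀ = −tan φ · tan δ = −tan(-45.8°) × tan(+2.349°) = 0.0422, so H₀ = 1.5286 rad = 87.58°.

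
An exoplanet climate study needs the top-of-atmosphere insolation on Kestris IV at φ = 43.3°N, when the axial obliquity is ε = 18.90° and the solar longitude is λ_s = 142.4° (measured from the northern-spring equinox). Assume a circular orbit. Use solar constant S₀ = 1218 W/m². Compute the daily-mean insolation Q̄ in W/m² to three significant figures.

Solar declination: sin δ = sin ε · sin λ_s = sin 18.90° × sin 142.4° = 0.19764, so δ = +11.399°.
cos H₀ = −tan(+43.3°) tan(+11.399°) = -0.1900, H₀ = 1.7619 rad.
Bracket: H₀ sin φ sin δ + cos φ cos δ sin H₀ = 1.7619×0.68582×0.19764 + 0.72777×0.98028×0.98179 = 0.238818 + 0.700427 = 0.939245.
Q̄ = (S₀/π) × [bracket] = (1218/π) × 0.939245 = 364.1 W/m².

Q̄ ≈ 364 W/m²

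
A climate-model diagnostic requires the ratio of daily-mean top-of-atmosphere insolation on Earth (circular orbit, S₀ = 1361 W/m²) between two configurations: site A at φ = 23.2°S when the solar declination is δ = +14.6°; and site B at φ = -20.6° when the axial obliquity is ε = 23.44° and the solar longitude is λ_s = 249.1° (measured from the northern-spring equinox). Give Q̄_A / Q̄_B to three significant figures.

— Configuration A (φ=-23.2°):
cos H₀ = −tan(-23.2°) tan(+14.600°) = 0.1116, H₀ = 1.4589 rad.
Bracket: H₀ sin φ sin δ + cos φ cos δ sin H₀ = 1.4589×-0.39394×0.25207 + 0.91914×0.96771×0.99375 = -0.144869 + 0.883902 = 0.739033.
Q̄ = (S₀/π) × [bracket] = (1361/π) × 0.739033 = 320.16 W/m².
— Configuration B (φ=-20.6°):
Solar declination: sin δ = sin ε · sin λ_s = sin 23.44° × sin 249.1° = -0.37162, so δ = -21.815°.
cos H₀ = −tan(-20.6°) tan(-21.815°) = -0.1505, H₀ = 1.7218 rad.
Bracket: H₀ sin φ sin δ + cos φ cos δ sin H₀ = 1.7218×-0.35184×-0.37162 + 0.93606×0.92839×0.98862 = 0.225127 + 0.859139 = 1.084266.
Q̄ = (S₀/π) × [bracket] = (1361/π) × 1.084266 = 469.73 W/m².
Ratio Q̄_A / Q̄_B = 320.16 / 469.73 = 0.6816.

Q̄_A / Q̄_B ≈ 0.682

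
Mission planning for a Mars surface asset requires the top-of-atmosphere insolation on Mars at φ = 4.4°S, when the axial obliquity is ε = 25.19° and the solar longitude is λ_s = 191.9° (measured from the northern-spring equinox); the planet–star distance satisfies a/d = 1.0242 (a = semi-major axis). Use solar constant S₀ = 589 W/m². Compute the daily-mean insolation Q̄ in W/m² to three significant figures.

Solar declination: sin δ = sin ε · sin λ_s = sin 25.19° × sin 191.9° = -0.08776, so δ = -5.035°.
cos H₀ = −tan(-4.4°) tan(-5.035°) = -0.0068, H₀ = 1.5776 rad.
Bracket: H₀ sin φ sin δ + cos φ cos δ sin H₀ = 1.5776×-0.07672×-0.08776 + 0.99705×0.99614×0.99998 = 0.010622 + 0.993182 = 1.003804.
Inverse-square distance factor (a/d)² = 1.0242² = 1.048986.
Q̄ = (S₀/π) × 1.048986 × [bracket] = (589/π) × 1.048986 × 1.003804 = 197.4 W/m².

Q̄ ≈ 197 W/m²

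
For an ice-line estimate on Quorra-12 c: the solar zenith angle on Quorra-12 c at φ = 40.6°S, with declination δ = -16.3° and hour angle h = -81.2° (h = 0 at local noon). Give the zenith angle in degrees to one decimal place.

cos θ_z = sin φ sin δ + cos φ cos δ cos h = 0.182651 + 0.111489 = 0.294140.
θ_z = arccos(0.294140) = 72.9°.

θ_z = 72.9°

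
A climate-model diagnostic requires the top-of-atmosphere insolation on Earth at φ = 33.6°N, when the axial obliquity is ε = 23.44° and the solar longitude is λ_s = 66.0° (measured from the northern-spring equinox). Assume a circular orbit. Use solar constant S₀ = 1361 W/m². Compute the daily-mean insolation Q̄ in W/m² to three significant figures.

Solar declination: sin δ = sin ε · sin λ_s = sin 23.44° × sin 66.0° = 0.36340, so δ = +21.309°.
cos H₀ = −tan(+33.6°) tan(+21.309°) = -0.2592, H₀ = 1.8329 rad.
Bracket: H₀ sin φ sin δ + cos φ cos δ sin H₀ = 1.8329×0.55339×0.36340 + 0.83292×0.93163×0.96583 = 0.368600 + 0.749458 = 1.118058.
Q̄ = (S₀/π) × [bracket] = (1361/π) × 1.118058 = 484.4 W/m².

Q̄ ≈ 484 W/m²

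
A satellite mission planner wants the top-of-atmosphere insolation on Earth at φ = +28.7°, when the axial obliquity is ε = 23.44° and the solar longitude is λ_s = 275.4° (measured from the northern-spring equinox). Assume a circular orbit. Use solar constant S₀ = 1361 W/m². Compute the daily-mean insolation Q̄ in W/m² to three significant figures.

Solar declination: sin δ = sin ε · sin λ_s = sin 23.44° × sin 275.4° = -0.39602, so δ = -23.330°.
cos H₀ = −tan(+28.7°) tan(-23.330°) = 0.2361, H₀ = 1.3324 rad.
Bracket: H₀ sin φ sin δ + cos φ cos δ sin H₀ = 1.3324×0.48022×-0.39602 + 0.87715×0.91824×0.97172 = -0.253391 + 0.782657 = 0.529266.
Q̄ = (S₀/π) × [bracket] = (1361/π) × 0.529266 = 229.3 W/m².

Q̄ ≈ 229 W/m²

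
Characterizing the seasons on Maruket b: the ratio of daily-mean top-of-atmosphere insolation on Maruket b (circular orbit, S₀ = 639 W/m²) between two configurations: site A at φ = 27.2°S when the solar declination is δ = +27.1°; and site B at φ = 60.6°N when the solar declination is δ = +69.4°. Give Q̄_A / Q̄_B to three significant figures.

Q̄_A / Q̄_B ≈ 0.192

— Configuration A (φ=-27.2°):
cos H₀ = −tan(-27.2°) tan(+27.100°) = 0.2630, H₀ = 1.3047 rad.
Bracket: H₀ sin φ sin δ + cos φ cos δ sin H₀ = 1.3047×-0.45710×0.45554 + 0.88942×0.89021×0.96480 = -0.271674 + 0.763900 = 0.492226.
Q̄ = (S₀/π) × [bracket] = (639/π) × 0.492226 = 100.12 W/m².
— Configuration B (φ=+60.6°):
cos H₀ = −tan(+60.6°) tan(+69.400°) = -4.7216 ≤ −1 ⇒ polar day, H₀ = π.
Bracket: H₀ sin φ sin δ + cos φ cos δ sin H₀ = 3.1416×0.87121×0.93606 + 0.49090×0.35184×0.00000 = 2.561990 + 0.000000 = 2.561990.
Q̄ = (S₀/π) × [bracket] = (639/π) × 2.561990 = 521.11 W/m².
Ratio Q̄_A / Q̄_B = 100.12 / 521.11 = 0.1921.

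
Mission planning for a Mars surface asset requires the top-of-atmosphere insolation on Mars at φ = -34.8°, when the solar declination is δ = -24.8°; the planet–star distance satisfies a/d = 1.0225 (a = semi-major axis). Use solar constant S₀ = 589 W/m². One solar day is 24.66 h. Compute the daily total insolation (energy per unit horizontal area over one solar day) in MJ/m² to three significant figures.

cos H₀ = −tan(-34.8°) tan(-24.800°) = -0.3211, H₀ = 1.8977 rad.
Bracket: H₀ sin φ sin δ + cos φ cos δ sin H₀ = 1.8977×-0.57071×-0.41945 + 0.82115×0.90778×0.94703 = 0.454280 + 0.705938 = 1.160218.
Inverse-square distance factor (a/d)² = 1.0225² = 1.045506.
Q̄ = (S₀/π) × 1.045506 × [bracket] = (589/π) × 1.045506 × 1.160218 = 227.42 W/m².
Daily total = Q̄ × 24.66 h × 3600 s/h = 227.42 × 24.66 × 3600 / 10⁶ = 20.19 MJ/m².

20.2 MJ/m²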